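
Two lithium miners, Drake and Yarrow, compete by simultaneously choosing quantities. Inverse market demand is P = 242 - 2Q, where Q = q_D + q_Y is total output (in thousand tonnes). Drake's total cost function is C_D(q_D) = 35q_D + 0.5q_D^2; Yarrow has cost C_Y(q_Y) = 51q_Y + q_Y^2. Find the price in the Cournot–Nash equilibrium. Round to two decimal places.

Drake's profit: π_D = (242 - 2Q)q_D - (35q_D + (1/2)q_D²). Setting ∂π_D/∂q_D = 0: 207 - 5q_D - 2(q_Y) = 0.
Yarrow's first-order condition: 191 - 6q_Y - 2(q_D) = 0.
Rearranging gives the reaction functions q_D = (207 - 2q_Y)/5 and q_Y = (191 - 2q_D)/6.
Substituting one into the other gives q_D = 430/13 and q_Y = 541/26.
Total output Q = 1401/26, so price P = 242 - 2·(1401/26) = 1745/13.

134.23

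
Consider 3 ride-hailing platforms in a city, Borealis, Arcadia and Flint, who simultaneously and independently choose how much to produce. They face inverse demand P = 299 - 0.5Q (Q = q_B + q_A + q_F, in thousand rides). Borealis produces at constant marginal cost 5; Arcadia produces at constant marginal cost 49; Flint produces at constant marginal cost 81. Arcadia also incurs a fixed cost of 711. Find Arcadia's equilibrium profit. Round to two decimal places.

6369.50

Borealis's profit: π_B = (299 - 0.5Q)q_B - (5q_B). Setting ∂π_B/∂q_B = 0: 294 - q_B - (1/2)(q_A + q_F) = 0.
Arcadia's profit: π_A = (299 - 0.5Q)q_A - (49q_A). Setting ∂π_A/∂q_A = 0: 250 - q_A - (1/2)(q_B + q_F) = 0.
Flint's profit: π_F = (299 - 0.5Q)q_F - (81q_F). Setting ∂π_F/∂q_F = 0: 218 - q_F - (1/2)(q_B + q_A) = 0.
Adding the 3 first-order conditions: 762 − 2Q = 0, so Q = 381.
Back-substituting: q_B = (294 − 381/2)/(1/2) = 207, q_A = (250 − 381/2)/(1/2) = 119, q_F = (218 − 381/2)/(1/2) = 55.
Price P = 299 - (1/2)·381 = 217/2.
Arcadia's profit: (217/2 - 49)·119 - 711 = 6369.5000.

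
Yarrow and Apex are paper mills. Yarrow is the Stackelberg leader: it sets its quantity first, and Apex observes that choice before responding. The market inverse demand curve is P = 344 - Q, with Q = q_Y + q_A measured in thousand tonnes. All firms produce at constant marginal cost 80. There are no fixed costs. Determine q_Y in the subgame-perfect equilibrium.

Solve by backward induction. Given q_Y, the follower Apex maximises π_A = (344 - q_Y - q_A)q_A - 80q_A.
∂π_A/∂q_A = 264 - q_Y - 2q_A = 0 gives the reaction function q_A = (264 - q_Y)/2.
The leader anticipates this reaction. Substituting into P = 344 - Q gives P = 212 - (1/2)q_Y, so π_Y = (212 - (1/2)q_Y)q_Y - 80q_Y.
Leader FOC: 132 - q_Y = 0, so q_Y = 132.
Then q_A = (264 - 132)/2 = 66.

132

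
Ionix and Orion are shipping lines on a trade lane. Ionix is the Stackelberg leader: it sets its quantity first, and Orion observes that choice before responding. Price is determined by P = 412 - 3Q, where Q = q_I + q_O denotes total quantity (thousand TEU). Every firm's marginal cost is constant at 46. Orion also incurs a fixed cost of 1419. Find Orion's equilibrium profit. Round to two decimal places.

1371.75

The follower Orion best-responds to any q_I: π_O = (412 - 3Q)q_O - 46q_O.
∂π_O/∂q_O = 366 - 3q_I - 6q_O = 0 gives the reaction function q_O = (366 - 3q_I)/6.
The leader anticipates this reaction. Substituting into P = 412 - 3Q gives P = 229 - (3/2)q_I, so π_I = (229 - (3/2)q_I)q_I - 46q_I.
Leader FOC: 183 - 3q_I = 0, so q_I = 61.
Then q_O = (366 - 3·61)/6 = 61/2.
Price P = 412 - 3·(183/2) = 275/2.
Orion's profit: (275/2 - 46)·(61/2) - 1419 = 1371.7500.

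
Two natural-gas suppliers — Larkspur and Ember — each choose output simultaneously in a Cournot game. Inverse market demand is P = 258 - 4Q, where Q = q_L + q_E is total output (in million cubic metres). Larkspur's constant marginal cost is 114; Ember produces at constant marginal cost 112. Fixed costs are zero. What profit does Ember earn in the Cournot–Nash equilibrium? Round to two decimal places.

Larkspur's profit: π_L = (258 - 4Q)q_L - (114q_L). Setting ∂π_L/∂q_L = 0: 144 - 8q_L - 4(q_E) = 0.
Ember's profit: π_E = (258 - 4Q)q_E - (112q_E). Setting ∂π_E/∂q_E = 0: 146 - 8q_E - 4(q_L) = 0.
Rearranging gives the reaction functions q_L = (144 - 4q_E)/8 and q_E = (146 - 4q_L)/8.
Solving the pair: q_L = 71/6, q_E = 37/3.
Price P = 258 - 4·(145/6) = 484/3.
Ember's profit: (484/3 - 112)·(37/3) = 608.4444.

608.44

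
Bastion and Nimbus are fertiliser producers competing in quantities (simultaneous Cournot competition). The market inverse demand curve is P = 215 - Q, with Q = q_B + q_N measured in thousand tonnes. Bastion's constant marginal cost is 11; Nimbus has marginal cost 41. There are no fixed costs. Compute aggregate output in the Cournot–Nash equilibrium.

Bastion's profit: π_B = (215 - Q)q_B - (11q_B). Setting ∂π_B/∂q_B = 0: 204 - 2q_B - (q_N) = 0.
Nimbus's profit: π_N = (215 - Q)q_N - (41q_N). Setting ∂π_N/∂q_N = 0: 174 - 2q_N - (q_B) = 0.
Best responses: q_B = (204 - q_N)/2, q_N = (174 - q_B)/2.
Substituting one into the other gives q_B = 78 and q_N = 48.
Total output Q = 78 + 48 = 126.

126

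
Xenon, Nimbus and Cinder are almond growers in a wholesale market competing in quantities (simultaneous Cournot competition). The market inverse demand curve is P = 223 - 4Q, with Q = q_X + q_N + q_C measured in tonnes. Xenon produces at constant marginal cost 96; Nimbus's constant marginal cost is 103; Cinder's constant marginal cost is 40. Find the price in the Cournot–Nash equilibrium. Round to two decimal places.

115.50

Xenon's profit: π_X = (223 - 4Q)q_X - (96q_X). Setting ∂π_X/∂q_X = 0: 127 - 8q_X - 4(q_N + q_C) = 0.
Nimbus's first-order condition: 120 - 8q_N - 4(q_X + q_C) = 0.
Cinder's first-order condition: 183 - 8q_C - 4(q_X + q_N) = 0.
Adding the 3 conditions: 430 − 8Q − 8Q = 0, i.e. Q = 215/8.
Back-substituting: q_X = (127 − 215/2)/4 = 39/8, q_N = (120 − 215/2)/4 = 25/8, q_C = (183 − 215/2)/4 = 151/8.
Total output Q = 215/8, so price P = 223 - 4·(215/8) = 231/2.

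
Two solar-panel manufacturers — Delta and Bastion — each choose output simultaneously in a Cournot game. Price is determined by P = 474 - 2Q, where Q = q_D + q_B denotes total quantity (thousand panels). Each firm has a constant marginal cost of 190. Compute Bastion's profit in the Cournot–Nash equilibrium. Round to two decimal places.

Each firm earns π_i = (474 - 2Q)q_i - 190q_i.
Setting ∂π_i/∂q_i = 0 with rivals' quantities fixed: 284 - 4q_i - 2q_j = 0.
With identical firms every q_j equals q_i, so q_j = q_i and 284 = 6q_i, giving q_i = 142/3.
Price P = 474 - 2·(284/3) = 854/3.
Bastion's profit: (854/3 - 190)·(142/3) = 4480.8889.

4480.89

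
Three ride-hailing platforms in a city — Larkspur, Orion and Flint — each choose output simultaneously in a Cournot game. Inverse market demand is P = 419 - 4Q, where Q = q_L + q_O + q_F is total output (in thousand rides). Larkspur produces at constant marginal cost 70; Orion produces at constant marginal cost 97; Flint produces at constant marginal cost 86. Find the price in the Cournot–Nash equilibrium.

168

Larkspur's profit: π_L = (419 - 4Q)q_L - (70q_L). Setting ∂π_L/∂q_L = 0: 349 - 8q_L - 4(q_O + q_F) = 0.
Orion's profit: π_O = (419 - 4Q)q_O - (97q_O). Setting ∂π_O/∂q_O = 0: 322 - 8q_O - 4(q_L + q_F) = 0.
Flint's profit: π_F = (419 - 4Q)q_F - (86q_F). Setting ∂π_F/∂q_F = 0: 333 - 8q_F - 4(q_L + q_O) = 0.
Adding the 3 first-order conditions: 1004 − 16Q = 0, so Q = 251/4.
Back-substituting: q_L = (349 − 251)/4 = 49/2, q_O = (322 − 251)/4 = 71/4, q_F = (333 − 251)/4 = 41/2.
Total output Q = 251/4, so price P = 419 - 4·(251/4) = 168.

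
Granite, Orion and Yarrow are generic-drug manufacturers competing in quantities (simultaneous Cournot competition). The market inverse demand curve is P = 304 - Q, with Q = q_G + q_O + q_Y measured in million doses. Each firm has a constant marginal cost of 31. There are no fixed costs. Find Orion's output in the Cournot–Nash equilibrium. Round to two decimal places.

68.25

Each firm earns π_i = (304 - Q)q_i - 31q_i.
Setting ∂π_i/∂q_i = 0 with rivals' quantities fixed: 273 - 2q_i - Σ_{j≠i} q_j = 0.
With identical firms every q_j equals q_i, so Σ_{j≠i} q_j = 2q_i and 273 = 4q_i, giving q_i = 273/4.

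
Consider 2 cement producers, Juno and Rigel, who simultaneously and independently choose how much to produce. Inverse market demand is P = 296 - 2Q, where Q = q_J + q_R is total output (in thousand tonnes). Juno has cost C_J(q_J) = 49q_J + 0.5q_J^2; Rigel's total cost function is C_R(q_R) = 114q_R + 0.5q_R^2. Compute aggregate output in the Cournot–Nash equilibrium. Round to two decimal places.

Juno's profit: π_J = (296 - 2Q)q_J - (49q_J + (1/2)q_J²). Setting ∂π_J/∂q_J = 0: 247 - 5q_J - 2(q_R) = 0.
Rigel's profit: π_R = (296 - 2Q)q_R - (114q_R + (1/2)q_R²). Setting ∂π_R/∂q_R = 0: 182 - 5q_R - 2(q_J) = 0.
Rearranging gives the reaction functions q_J = (247 - 2q_R)/5 and q_R = (182 - 2q_J)/5.
Solving the pair: q_J = 871/21, q_R = 416/21.
Total output Q = 871/21 + 416/21 = 429/7.

61.29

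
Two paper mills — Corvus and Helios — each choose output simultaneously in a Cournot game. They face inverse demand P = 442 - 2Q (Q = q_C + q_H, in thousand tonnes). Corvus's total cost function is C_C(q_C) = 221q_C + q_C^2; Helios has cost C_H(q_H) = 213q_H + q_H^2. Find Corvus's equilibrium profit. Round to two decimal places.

2207.30

Corvus's profit: π_C = (442 - 2Q)q_C - (221q_C + q_C²). Setting ∂π_C/∂q_C = 0: 221 - 6q_C - 2(q_H) = 0.
Helios's profit: π_H = (442 - 2Q)q_H - (213q_H + q_H²). Setting ∂π_H/∂q_H = 0: 229 - 6q_H - 2(q_C) = 0.
Rearranging gives the reaction functions q_C = (221 - 2q_H)/6 and q_H = (229 - 2q_C)/6.
Substituting one into the other gives q_C = 217/8 and q_H = 233/8.
Price P = 442 - 2·(225/4) = 659/2.
Corvus's profit: (659/2)·(217/8) - 221·(217/8) - (217/8)² = 2207.2969.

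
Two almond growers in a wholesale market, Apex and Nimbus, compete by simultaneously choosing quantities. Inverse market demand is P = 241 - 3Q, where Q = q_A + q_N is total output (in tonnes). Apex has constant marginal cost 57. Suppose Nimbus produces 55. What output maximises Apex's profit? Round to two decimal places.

3.17

With the rival's output fixed at 55, Apex's profit is π_A = (241 - 3·55 - 3q_A)q_A - (57q_A) = (76 - 3q_A)q_A - (57q_A).
∂π_A/∂q_A = 19 - 6q_A = 0, so q_A = 19/6.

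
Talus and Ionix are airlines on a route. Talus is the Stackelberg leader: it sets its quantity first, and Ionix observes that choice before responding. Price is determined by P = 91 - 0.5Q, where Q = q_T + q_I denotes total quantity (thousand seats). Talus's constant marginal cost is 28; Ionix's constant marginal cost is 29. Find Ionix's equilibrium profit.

450

Solve by backward induction. Given q_T, the follower Ionix maximises π_I = (91 - (1/2)q_T - (1/2)q_I)q_I - 29q_I.
Setting the follower's marginal profit to zero, 62 - (1/2)q_T - q_I = 0, i.e. q_I = (62 - (1/2)q_T).
Talus substitutes q_I(q_T) into its own profit: π_T = q_T(91 - (1/2)q_T - (62 - (1/2)q_T)/2) - 28q_T = (60 - (1/4)q_T)q_T - 28q_T.
Maximising: ∂π_T/∂q_T = 32 - (1/2)q_T = 0, giving q_T = 64.
Then q_I = (62 - (1/2)·64) = 30.
Price P = 91 - (1/2)·94 = 44.
Ionix's profit: (44 - 29)·30 = 450.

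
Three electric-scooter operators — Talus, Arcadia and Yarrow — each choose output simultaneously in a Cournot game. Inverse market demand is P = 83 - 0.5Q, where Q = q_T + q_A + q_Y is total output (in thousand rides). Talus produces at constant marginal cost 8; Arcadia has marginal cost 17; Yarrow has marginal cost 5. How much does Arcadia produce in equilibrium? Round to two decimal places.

Talus's profit: π_T = (83 - 0.5Q)q_T - (8q_T). Setting ∂π_T/∂q_T = 0: 75 - q_T - (1/2)(q_A + q_Y) = 0.
Arcadia's first-order condition: 66 - q_A - (1/2)(q_T + q_Y) = 0.
Yarrow's profit: π_Y = (83 - 0.5Q)q_Y - (5q_Y). Setting ∂π_Y/∂q_Y = 0: 78 - q_Y - (1/2)(q_T + q_A) = 0.
Summing all 3 equations gives 219 − 2Q = 0, hence Q = 219/2.
Back-substituting: q_T = (75 − 219/4)/(1/2) = 81/2, q_A = (66 − 219/4)/(1/2) = 45/2, q_Y = (78 − 219/4)/(1/2) = 93/2.

22.50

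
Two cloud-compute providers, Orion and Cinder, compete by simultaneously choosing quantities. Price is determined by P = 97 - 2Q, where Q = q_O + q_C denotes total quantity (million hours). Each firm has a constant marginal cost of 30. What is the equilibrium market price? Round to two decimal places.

A representative firm's profit is π_i = q_i(97 - 2Q) - 30q_i.
Setting ∂π_i/∂q_i = 0 with rivals' quantities fixed: 67 - 4q_i - 2q_j = 0.
With identical firms every q_j equals q_i, so q_j = q_i and 67 = 6q_i, giving q_i = 67/6.
Total output Q = 67/3, so price P = 97 - 2·(67/3) = 157/3.

52.33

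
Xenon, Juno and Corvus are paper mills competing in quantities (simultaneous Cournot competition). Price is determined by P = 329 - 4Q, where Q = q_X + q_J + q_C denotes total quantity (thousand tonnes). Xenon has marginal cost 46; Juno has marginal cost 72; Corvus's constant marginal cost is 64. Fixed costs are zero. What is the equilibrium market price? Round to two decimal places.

Xenon's profit: π_X = (329 - 4Q)q_X - (46q_X). Setting ∂π_X/∂q_X = 0: 283 - 8q_X - 4(q_J + q_C) = 0.
Juno's profit: π_J = (329 - 4Q)q_J - (72q_J). Setting ∂π_J/∂q_J = 0: 257 - 8q_J - 4(q_X + q_C) = 0.
Corvus's first-order condition: 265 - 8q_C - 4(q_X + q_J) = 0.
Adding the 3 first-order conditions: 805 − 16Q = 0, so Q = 805/16.
Back-substituting: q_X = (283 − 805/4)/4 = 327/16, q_J = (257 − 805/4)/4 = 223/16, q_C = (265 − 805/4)/4 = 255/16.
Total output Q = 805/16, so price P = 329 - 4·(805/16) = 511/4.

127.75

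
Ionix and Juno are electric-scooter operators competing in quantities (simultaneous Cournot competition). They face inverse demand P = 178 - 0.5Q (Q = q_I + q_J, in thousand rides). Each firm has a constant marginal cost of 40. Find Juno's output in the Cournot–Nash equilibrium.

92

A representative firm's profit is π_i = q_i(178 - 0.5Q) - 40q_i.
First-order condition (treating rivals' output as given): 138 - q_i - (1/2)q_j = 0.
By symmetry each firm produces the same amount; substituting q_j = q_i yields q_i = 138/(3/2) = 92.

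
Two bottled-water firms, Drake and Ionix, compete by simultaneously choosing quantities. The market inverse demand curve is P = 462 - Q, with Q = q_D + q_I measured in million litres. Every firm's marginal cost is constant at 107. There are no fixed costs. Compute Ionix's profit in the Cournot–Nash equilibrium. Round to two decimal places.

14002.78

A representative firm's profit is π_i = q_i(462 - Q) - 107q_i.
Setting ∂π_i/∂q_i = 0 with rivals' quantities fixed: 355 - 2q_i - q_j = 0.
With identical firms every q_j equals q_i, so q_j = q_i and 355 = 3q_i, giving q_i = 355/3.
Price P = 462 - 710/3 = 676/3.
Ionix's profit: (676/3 - 107)·(355/3) = 14002.7778.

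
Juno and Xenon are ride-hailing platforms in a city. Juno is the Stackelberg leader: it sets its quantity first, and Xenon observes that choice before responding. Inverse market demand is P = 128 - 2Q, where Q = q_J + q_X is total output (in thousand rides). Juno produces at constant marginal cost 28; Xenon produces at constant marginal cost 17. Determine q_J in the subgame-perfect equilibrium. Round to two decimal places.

Solve by backward induction. Given q_J, the follower Xenon maximises π_X = (128 - 2q_J - 2q_X)q_X - 17q_X.
Setting the follower's marginal profit to zero, 111 - 2q_J - 4q_X = 0, i.e. q_X = (111 - 2q_J)/4.
The leader anticipates this reaction. Substituting into P = 128 - 2Q gives P = 145/2 - q_J, so π_J = (145/2 - q_J)q_J - 28q_J.
Maximising: ∂π_J/∂q_J = 89/2 - 2q_J = 0, giving q_J = 89/4.
Then q_X = (111 - 2·(89/4))/4 = 133/8.

22.25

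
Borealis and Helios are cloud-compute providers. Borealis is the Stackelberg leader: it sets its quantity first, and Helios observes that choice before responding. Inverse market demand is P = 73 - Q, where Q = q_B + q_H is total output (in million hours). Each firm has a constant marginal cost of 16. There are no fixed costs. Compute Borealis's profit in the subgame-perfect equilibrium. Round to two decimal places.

Solve by backward induction. Given q_B, the follower Helios maximises π_H = (73 - q_B - q_H)q_H - 16q_H.
Setting the follower's marginal profit to zero, 57 - q_B - 2q_H = 0, i.e. q_H = (57 - q_B)/2.
Borealis substitutes q_H(q_B) into its own profit: π_B = q_B(73 - q_B - (57 - q_B)/2) - 16q_B = (89/2 - (1/2)q_B)q_B - 16q_B.
Maximising: ∂π_B/∂q_B = 57/2 - q_B = 0, giving q_B = 57/2.
Then q_H = (57 - 57/2)/2 = 57/4.
Price P = 73 - 171/4 = 121/4.
Borealis's profit: (121/4 - 16)·(57/2) = 406.1250.

406.13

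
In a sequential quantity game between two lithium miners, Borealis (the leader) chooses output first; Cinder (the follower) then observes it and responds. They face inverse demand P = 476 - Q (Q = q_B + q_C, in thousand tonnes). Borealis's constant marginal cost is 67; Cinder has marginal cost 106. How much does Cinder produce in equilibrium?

73

Solve by backward induction. Given q_B, the follower Cinder maximises π_C = (476 - q_B - q_C)q_C - 106q_C.
Follower FOC: 370 - q_B - 2q_C = 0, so q_C(q_B) = (370 - q_B)/2.
Borealis substitutes q_C(q_B) into its own profit: π_B = q_B(476 - q_B - (370 - q_B)/2) - 67q_B = (291 - (1/2)q_B)q_B - 67q_B.
Maximising: ∂π_B/∂q_B = 224 - q_B = 0, giving q_B = 224.
Then q_C = (370 - 224)/2 = 73.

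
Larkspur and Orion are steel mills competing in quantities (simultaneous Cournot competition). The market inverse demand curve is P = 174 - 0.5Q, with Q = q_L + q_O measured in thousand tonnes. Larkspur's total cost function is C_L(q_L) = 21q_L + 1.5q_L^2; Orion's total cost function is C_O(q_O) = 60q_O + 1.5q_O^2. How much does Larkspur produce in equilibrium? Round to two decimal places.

Larkspur's profit: π_L = (174 - 0.5Q)q_L - (21q_L + (3/2)q_L²). Setting ∂π_L/∂q_L = 0: 153 - 4q_L - (1/2)(q_O) = 0.
Orion's profit: π_O = (174 - 0.5Q)q_O - (60q_O + (3/2)q_O²). Setting ∂π_O/∂q_O = 0: 114 - 4q_O - (1/2)(q_L) = 0.
Best responses: q_L = (153 - (1/2)q_O)/4, q_O = (114 - (1/2)q_L)/4.
Substituting one into the other gives q_L = 740/21 and q_O = 506/21.

35.24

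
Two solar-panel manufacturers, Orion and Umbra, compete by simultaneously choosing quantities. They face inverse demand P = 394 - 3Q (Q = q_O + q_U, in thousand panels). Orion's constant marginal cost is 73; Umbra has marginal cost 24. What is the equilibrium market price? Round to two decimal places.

Orion's profit: π_O = (394 - 3Q)q_O - (73q_O). Setting ∂π_O/∂q_O = 0: 321 - 6q_O - 3(q_U) = 0.
Umbra's first-order condition: 370 - 6q_U - 3(q_O) = 0.
Best responses: q_O = (321 - 3q_U)/6, q_U = (370 - 3q_O)/6.
Solving the pair: q_O = 272/9, q_U = 419/9.
Total output Q = 691/9, so price P = 394 - 3·(691/9) = 491/3.

163.67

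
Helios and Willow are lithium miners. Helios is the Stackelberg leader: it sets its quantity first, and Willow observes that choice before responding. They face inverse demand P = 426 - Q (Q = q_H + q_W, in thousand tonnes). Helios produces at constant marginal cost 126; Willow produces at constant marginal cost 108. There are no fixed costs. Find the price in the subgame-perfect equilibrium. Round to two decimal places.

196.50

Solve by backward induction. Given q_H, the follower Willow maximises π_W = (426 - q_H - q_W)q_W - 108q_W.
Setting the follower's marginal profit to zero, 318 - q_H - 2q_W = 0, i.e. q_W = (318 - q_H)/2.
Helios substitutes q_W(q_H) into its own profit: π_H = q_H(426 - q_H - (318 - q_H)/2) - 126q_H = (267 - (1/2)q_H)q_H - 126q_H.
The leader's first-order condition 141 - q_H = 0 yields q_H = 141.
Then q_W = (318 - 141)/2 = 177/2.
Total output Q = 459/2, so price P = 426 - 459/2 = 393/2.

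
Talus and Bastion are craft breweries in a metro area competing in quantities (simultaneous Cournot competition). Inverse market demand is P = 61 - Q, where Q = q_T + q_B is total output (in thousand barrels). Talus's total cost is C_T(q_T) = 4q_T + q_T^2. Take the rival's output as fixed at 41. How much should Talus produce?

With the rival's output fixed at 41, Talus's profit is π_T = (61 - 41 - q_T)q_T - (4q_T + q_T²) = (20 - q_T)q_T - (4q_T + q_T²).
∂π_T/∂q_T = 16 - 4q_T = 0, so q_T = 4.

4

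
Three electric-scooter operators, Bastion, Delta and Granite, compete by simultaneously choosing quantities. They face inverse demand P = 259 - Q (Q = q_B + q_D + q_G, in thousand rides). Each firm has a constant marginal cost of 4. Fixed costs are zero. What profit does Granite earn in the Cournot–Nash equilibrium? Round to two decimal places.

Each firm earns π_i = (259 - Q)q_i - 4q_i.
Setting ∂π_i/∂q_i = 0 with rivals' quantities fixed: 255 - 2q_i - Σ_{j≠i} q_j = 0.
By symmetry each firm produces the same amount; substituting Σ_{j≠i} q_j = 2q_i yields q_i = 255/4.
Price P = 259 - 765/4 = 271/4.
Granite's profit: (271/4 - 4)·(255/4) = 4064.0625.

4064.06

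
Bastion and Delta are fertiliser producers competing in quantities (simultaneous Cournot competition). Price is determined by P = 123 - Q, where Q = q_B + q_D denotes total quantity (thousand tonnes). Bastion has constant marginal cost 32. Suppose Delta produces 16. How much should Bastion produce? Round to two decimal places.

37.50

With the rival's output fixed at 16, Bastion's profit is π_B = (123 - 16 - q_B)q_B - (32q_B) = (107 - q_B)q_B - (32q_B).
∂π_B/∂q_B = 75 - 2q_B = 0, so q_B = 75/2.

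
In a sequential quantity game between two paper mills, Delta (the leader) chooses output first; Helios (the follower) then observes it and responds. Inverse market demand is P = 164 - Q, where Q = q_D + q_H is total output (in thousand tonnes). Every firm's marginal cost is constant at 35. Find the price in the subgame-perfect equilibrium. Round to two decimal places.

67.25

The follower Helios best-responds to any q_D: π_H = (164 - Q)q_H - 35q_H.
Follower FOC: 129 - q_D - 2q_H = 0, so q_H(q_D) = (129 - q_D)/2.
Delta substitutes q_H(q_D) into its own profit: π_D = q_D(164 - q_D - (129 - q_D)/2) - 35q_D = (199/2 - (1/2)q_D)q_D - 35q_D.
The leader's first-order condition 129/2 - q_D = 0 yields q_D = 129/2.
Then q_H = (129 - 129/2)/2 = 129/4.
Total output Q = 387/4, so price P = 164 - 387/4 = 269/4.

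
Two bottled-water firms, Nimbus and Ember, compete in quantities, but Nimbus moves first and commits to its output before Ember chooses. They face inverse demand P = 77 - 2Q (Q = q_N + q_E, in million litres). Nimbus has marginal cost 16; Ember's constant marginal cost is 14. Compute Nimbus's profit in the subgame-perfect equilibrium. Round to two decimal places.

Solve by backward induction. Given q_N, the follower Ember maximises π_E = (77 - 2q_N - 2q_E)q_E - 14q_E.
∂π_E/∂q_E = 63 - 2q_N - 4q_E = 0 gives the reaction function q_E = (63 - 2q_N)/4.
The leader anticipates this reaction. Substituting into P = 77 - 2Q gives P = 91/2 - q_N, so π_N = (91/2 - q_N)q_N - 16q_N.
Leader FOC: 59/2 - 2q_N = 0, so q_N = 59/4.
Then q_E = (63 - 2·(59/4))/4 = 67/8.
Price P = 77 - 2·(185/8) = 123/4.
Nimbus's profit: (123/4 - 16)·(59/4) = 217.5625.

217.56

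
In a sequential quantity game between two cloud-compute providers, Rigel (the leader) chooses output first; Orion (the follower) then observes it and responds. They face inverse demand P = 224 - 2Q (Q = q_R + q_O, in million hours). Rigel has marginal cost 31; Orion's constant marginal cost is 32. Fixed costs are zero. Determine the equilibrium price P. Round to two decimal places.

The follower Orion best-responds to any q_R: π_O = (224 - 2Q)q_O - 32q_O.
∂π_O/∂q_O = 192 - 2q_R - 4q_O = 0 gives the reaction function q_O = (192 - 2q_R)/4.
Rigel substitutes q_O(q_R) into its own profit: π_R = q_R(224 - 2q_R - (192 - 2q_R)/2) - 31q_R = (128 - q_R)q_R - 31q_R.
Leader FOC: 97 - 2q_R = 0, so q_R = 97/2.
Then q_O = (192 - 2·(97/2))/4 = 95/4.
Total output Q = 289/4, so price P = 224 - 2·(289/4) = 159/2.

79.50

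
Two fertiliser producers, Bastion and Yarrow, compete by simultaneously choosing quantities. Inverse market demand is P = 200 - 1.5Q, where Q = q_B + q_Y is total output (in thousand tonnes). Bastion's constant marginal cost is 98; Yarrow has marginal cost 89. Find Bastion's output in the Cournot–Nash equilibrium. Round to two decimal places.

20.67

Bastion's profit: π_B = (200 - 1.5Q)q_B - (98q_B). Setting ∂π_B/∂q_B = 0: 102 - 3q_B - (3/2)(q_Y) = 0.
Yarrow's first-order condition: 111 - 3q_Y - (3/2)(q_B) = 0.
So q_B = (102 - (3/2)q_Y)/3 and q_Y = (111 - (3/2)q_B)/3.
Solving the pair: q_B = 62/3, q_Y = 80/3.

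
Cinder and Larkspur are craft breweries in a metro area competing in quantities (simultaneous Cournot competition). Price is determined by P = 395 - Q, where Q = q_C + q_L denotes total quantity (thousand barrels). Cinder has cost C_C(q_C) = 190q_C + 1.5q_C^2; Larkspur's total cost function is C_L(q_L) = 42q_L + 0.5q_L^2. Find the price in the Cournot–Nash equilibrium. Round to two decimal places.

Cinder's profit: π_C = (395 - Q)q_C - (190q_C + (3/2)q_C²). Setting ∂π_C/∂q_C = 0: 205 - 5q_C - (q_L) = 0.
Larkspur's profit: π_L = (395 - Q)q_L - (42q_L + (1/2)q_L²). Setting ∂π_L/∂q_L = 0: 353 - 3q_L - (q_C) = 0.
Best responses: q_C = (205 - q_L)/5, q_L = (353 - q_C)/3.
Solving the pair: q_C = 131/7, q_L = 780/7.
Total output Q = 911/7, so price P = 395 - 911/7 = 1854/7.

264.86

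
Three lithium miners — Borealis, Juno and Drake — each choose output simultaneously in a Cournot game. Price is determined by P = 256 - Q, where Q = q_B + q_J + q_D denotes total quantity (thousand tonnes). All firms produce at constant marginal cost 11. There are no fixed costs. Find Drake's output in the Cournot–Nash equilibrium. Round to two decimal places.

Each firm earns π_i = (256 - Q)q_i - 11q_i.
First-order condition (treating rivals' output as given): 245 - 2q_i - Σ_{j≠i} q_j = 0.
With identical firms every q_j equals q_i, so Σ_{j≠i} q_j = 2q_i and 245 = 4q_i, giving q_i = 245/4.

61.25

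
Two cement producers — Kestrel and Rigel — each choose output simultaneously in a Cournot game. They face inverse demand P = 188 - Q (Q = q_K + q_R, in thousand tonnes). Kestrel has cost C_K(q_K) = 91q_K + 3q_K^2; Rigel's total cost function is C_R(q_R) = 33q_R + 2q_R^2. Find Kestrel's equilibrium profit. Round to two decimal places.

Kestrel's profit: π_K = (188 - Q)q_K - (91q_K + 3q_K²). Setting ∂π_K/∂q_K = 0: 97 - 8q_K - (q_R) = 0.
Rigel's profit: π_R = (188 - Q)q_R - (33q_R + 2q_R²). Setting ∂π_R/∂q_R = 0: 155 - 6q_R - (q_K) = 0.
So q_K = (97 - q_R)/8 and q_R = (155 - q_K)/6.
Solving the pair: q_K = 427/47, q_R = 1143/47.
Price P = 188 - 1570/47 = 154.5957.
Kestrel's profit: 154.5957·(427/47) - 91·(427/47) - 3(427/47)² = 330.1566.

330.16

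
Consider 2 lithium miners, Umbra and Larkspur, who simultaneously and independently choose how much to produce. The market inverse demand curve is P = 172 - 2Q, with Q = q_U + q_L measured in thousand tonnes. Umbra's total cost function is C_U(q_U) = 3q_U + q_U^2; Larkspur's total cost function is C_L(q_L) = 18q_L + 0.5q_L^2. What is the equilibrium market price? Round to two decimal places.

85.62

Umbra's profit: π_U = (172 - 2Q)q_U - (3q_U + q_U²). Setting ∂π_U/∂q_U = 0: 169 - 6q_U - 2(q_L) = 0.
Larkspur's first-order condition: 154 - 5q_L - 2(q_U) = 0.
So q_U = (169 - 2q_L)/6 and q_L = (154 - 2q_U)/5.
Substituting one into the other gives q_U = 537/26 and q_L = 293/13.
Total output Q = 1123/26, so price P = 172 - 2·(1123/26) = 1113/13.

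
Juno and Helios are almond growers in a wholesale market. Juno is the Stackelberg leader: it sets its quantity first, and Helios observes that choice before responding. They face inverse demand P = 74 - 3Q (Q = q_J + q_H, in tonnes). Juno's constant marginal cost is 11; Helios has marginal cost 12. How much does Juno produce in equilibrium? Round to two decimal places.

Solve by backward induction. Given q_J, the follower Helios maximises π_H = (74 - 3q_J - 3q_H)q_H - 12q_H.
∂π_H/∂q_H = 62 - 3q_J - 6q_H = 0 gives the reaction function q_H = (62 - 3q_J)/6.
Juno substitutes q_H(q_J) into its own profit: π_J = q_J(74 - 3q_J - (62 - 3q_J)/2) - 11q_J = (43 - (3/2)q_J)q_J - 11q_J.
Maximising: ∂π_J/∂q_J = 32 - 3q_J = 0, giving q_J = 32/3.
Then q_H = (62 - 3·(32/3))/6 = 5.

10.67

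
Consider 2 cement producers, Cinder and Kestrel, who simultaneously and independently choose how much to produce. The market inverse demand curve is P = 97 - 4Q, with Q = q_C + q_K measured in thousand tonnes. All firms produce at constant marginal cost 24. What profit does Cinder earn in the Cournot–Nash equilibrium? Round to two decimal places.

A representative firm's profit is π_i = q_i(97 - 4Q) - 24q_i.
First-order condition (treating rivals' output as given): 73 - 8q_i - 4q_j = 0.
With identical firms every q_j equals q_i, so q_j = q_i and 73 = 12q_i, giving q_i = 73/12.
Price P = 97 - 4·(73/6) = 145/3.
Cinder's profit: (145/3 - 24)·(73/12) = 148.0278.

148.03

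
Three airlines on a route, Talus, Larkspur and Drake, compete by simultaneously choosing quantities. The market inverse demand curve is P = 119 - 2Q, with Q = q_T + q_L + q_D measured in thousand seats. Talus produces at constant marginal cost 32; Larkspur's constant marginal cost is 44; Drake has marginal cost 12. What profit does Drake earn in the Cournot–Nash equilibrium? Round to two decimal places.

Talus's profit: π_T = (119 - 2Q)q_T - (32q_T). Setting ∂π_T/∂q_T = 0: 87 - 4q_T - 2(q_L + q_D) = 0.
Larkspur's profit: π_L = (119 - 2Q)q_L - (44q_L). Setting ∂π_L/∂q_L = 0: 75 - 4q_L - 2(q_T + q_D) = 0.
Drake's profit: π_D = (119 - 2Q)q_D - (12q_D). Setting ∂π_D/∂q_D = 0: 107 - 4q_D - 2(q_T + q_L) = 0.
Summing all 3 equations gives 269 − 8Q = 0, hence Q = 269/8.
Back-substituting: q_T = (87 − 269/4)/2 = 79/8, q_L = (75 − 269/4)/2 = 31/8, q_D = (107 − 269/4)/2 = 159/8.
Price P = 119 - 2·(269/8) = 207/4.
Drake's profit: (207/4 - 12)·(159/8) = 790.0313.

790.03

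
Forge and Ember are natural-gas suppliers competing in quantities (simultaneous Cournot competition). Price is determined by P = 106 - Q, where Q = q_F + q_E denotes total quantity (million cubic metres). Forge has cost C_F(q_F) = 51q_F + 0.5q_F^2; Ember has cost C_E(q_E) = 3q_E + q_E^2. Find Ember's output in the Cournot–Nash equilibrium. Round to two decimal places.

Forge's profit: π_F = (106 - Q)q_F - (51q_F + (1/2)q_F²). Setting ∂π_F/∂q_F = 0: 55 - 3q_F - (q_E) = 0.
Ember's profit: π_E = (106 - Q)q_E - (3q_E + q_E²). Setting ∂π_E/∂q_E = 0: 103 - 4q_E - (q_F) = 0.
Rearranging gives the reaction functions q_F = (55 - q_E)/3 and q_E = (103 - q_F)/4.
Solving the pair: q_F = 117/11, q_E = 254/11.

23.09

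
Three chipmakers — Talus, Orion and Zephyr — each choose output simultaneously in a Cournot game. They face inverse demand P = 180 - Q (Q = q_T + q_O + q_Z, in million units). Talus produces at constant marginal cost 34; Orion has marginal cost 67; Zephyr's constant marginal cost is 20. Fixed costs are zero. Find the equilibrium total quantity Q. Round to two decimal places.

104.75

Talus's profit: π_T = (180 - Q)q_T - (34q_T). Setting ∂π_T/∂q_T = 0: 146 - 2q_T - (q_O + q_Z) = 0.
Orion's first-order condition: 113 - 2q_O - (q_T + q_Z) = 0.
Zephyr's first-order condition: 160 - 2q_Z - (q_T + q_O) = 0.
Adding the 3 conditions: 419 − 2Q − 2Q = 0, i.e. Q = 419/4.
Back-substituting: q_T = (146 − 419/4) = 165/4, q_O = (113 − 419/4) = 33/4, q_Z = (160 − 419/4) = 221/4.
Total output Q = 165/4 + 33/4 + 221/4 = 419/4.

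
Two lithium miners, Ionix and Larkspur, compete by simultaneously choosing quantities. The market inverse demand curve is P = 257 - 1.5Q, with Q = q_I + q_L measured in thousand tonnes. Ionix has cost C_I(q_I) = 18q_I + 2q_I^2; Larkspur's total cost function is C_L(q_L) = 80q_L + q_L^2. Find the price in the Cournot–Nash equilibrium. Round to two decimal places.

174.10

Ionix's profit: π_I = (257 - 1.5Q)q_I - (18q_I + 2q_I²). Setting ∂π_I/∂q_I = 0: 239 - 7q_I - (3/2)(q_L) = 0.
Larkspur's profit: π_L = (257 - 1.5Q)q_L - (80q_L + q_L²). Setting ∂π_L/∂q_L = 0: 177 - 5q_L - (3/2)(q_I) = 0.
Rearranging gives the reaction functions q_I = (239 - (3/2)q_L)/7 and q_L = (177 - (3/2)q_I)/5.
Solving the pair: q_I = 28.3817, q_L = 26.8855.
Total output Q = 55.2672, so price P = 257 - (3/2)·55.2672 = 174.0992.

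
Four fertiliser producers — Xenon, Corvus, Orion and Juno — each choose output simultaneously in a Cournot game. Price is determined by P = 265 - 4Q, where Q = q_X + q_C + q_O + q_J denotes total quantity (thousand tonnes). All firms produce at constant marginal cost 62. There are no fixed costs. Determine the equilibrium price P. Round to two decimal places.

A representative firm's profit is π_i = q_i(265 - 4Q) - 62q_i.
Setting ∂π_i/∂q_i = 0 with rivals' quantities fixed: 203 - 8q_i - 4·Σ_{j≠i} q_j = 0.
With identical firms every q_j equals q_i, so Σ_{j≠i} q_j = 3q_i and 203 = 20q_i, giving q_i = 203/20.
Total output Q = 203/5, so price P = 265 - 4·(203/5) = 513/5.

102.60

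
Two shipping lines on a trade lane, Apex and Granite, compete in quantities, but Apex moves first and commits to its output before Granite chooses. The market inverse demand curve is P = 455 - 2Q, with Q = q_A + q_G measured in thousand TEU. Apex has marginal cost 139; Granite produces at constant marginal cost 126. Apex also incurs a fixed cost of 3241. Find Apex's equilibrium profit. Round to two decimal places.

2497.06

Solve by backward induction. Given q_A, the follower Granite maximises π_G = (455 - 2q_A - 2q_G)q_G - 126q_G.
Setting the follower's marginal profit to zero, 329 - 2q_A - 4q_G = 0, i.e. q_G = (329 - 2q_A)/4.
Apex substitutes q_G(q_A) into its own profit: π_A = q_A(455 - 2q_A - (329 - 2q_A)/2) - 139q_A = (581/2 - q_A)q_A - 139q_A.
The leader's first-order condition 303/2 - 2q_A = 0 yields q_A = 303/4.
Then q_G = (329 - 2·(303/4))/4 = 355/8.
Price P = 455 - 2·(961/8) = 859/4.
Apex's profit: (859/4 - 139)·(303/4) - 3241 = 2497.0625.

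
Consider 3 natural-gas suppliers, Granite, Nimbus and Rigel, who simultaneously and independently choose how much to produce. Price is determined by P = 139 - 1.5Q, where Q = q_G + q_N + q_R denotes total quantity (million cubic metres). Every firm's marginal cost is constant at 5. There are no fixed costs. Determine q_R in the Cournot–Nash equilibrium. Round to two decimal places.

22.33

Each firm earns π_i = (139 - 1.5Q)q_i - 5q_i.
First-order condition (treating rivals' output as given): 134 - 3q_i - (3/2)·Σ_{j≠i} q_j = 0.
By symmetry each firm produces the same amount; substituting Σ_{j≠i} q_j = 2q_i yields q_i = 134/6 = 67/3.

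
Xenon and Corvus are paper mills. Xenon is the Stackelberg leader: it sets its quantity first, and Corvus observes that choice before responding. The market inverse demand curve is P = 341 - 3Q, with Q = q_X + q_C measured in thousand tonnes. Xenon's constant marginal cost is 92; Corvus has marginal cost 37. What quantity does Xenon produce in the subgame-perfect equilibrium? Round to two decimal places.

32.33

Solve by backward induction. Given q_X, the follower Corvus maximises π_C = (341 - 3q_X - 3q_C)q_C - 37q_C.
∂π_C/∂q_C = 304 - 3q_X - 6q_C = 0 gives the reaction function q_C = (304 - 3q_X)/6.
The leader anticipates this reaction. Substituting into P = 341 - 3Q gives P = 189 - (3/2)q_X, so π_X = (189 - (3/2)q_X)q_X - 92q_X.
The leader's first-order condition 97 - 3q_X = 0 yields q_X = 97/3.
Then q_C = (304 - 3·(97/3))/6 = 69/2.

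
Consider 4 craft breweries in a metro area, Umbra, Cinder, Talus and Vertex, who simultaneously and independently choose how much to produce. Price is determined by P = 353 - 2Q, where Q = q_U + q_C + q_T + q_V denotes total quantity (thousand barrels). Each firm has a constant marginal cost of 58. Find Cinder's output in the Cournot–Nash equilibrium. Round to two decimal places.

29.50

Each firm earns π_i = (353 - 2Q)q_i - 58q_i.
First-order condition (treating rivals' output as given): 295 - 4q_i - 2·Σ_{j≠i} q_j = 0.
By symmetry each firm produces the same amount; substituting Σ_{j≠i} q_j = 3q_i yields q_i = 295/10 = 59/2.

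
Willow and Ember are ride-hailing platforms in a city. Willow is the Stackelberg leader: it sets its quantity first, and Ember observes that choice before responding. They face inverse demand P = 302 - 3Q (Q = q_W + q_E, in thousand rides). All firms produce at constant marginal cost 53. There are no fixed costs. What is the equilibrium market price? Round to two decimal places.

Solve by backward induction. Given q_W, the follower Ember maximises π_E = (302 - 3q_W - 3q_E)q_E - 53q_E.
Follower FOC: 249 - 3q_W - 6q_E = 0, so q_E(q_W) = (249 - 3q_W)/6.
Willow substitutes q_E(q_W) into its own profit: π_W = q_W(302 - 3q_W - (249 - 3q_W)/2) - 53q_W = (355/2 - (3/2)q_W)q_W - 53q_W.
Leader FOC: 249/2 - 3q_W = 0, so q_W = 83/2.
Then q_E = (249 - 3·(83/2))/6 = 83/4.
Total output Q = 249/4, so price P = 302 - 3·(249/4) = 461/4.

115.25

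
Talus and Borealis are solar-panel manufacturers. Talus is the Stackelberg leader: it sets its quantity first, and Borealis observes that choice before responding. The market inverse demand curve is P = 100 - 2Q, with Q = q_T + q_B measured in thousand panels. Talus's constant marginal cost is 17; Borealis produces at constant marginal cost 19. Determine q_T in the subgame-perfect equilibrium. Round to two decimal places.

21.25

The follower Borealis best-responds to any q_T: π_B = (100 - 2Q)q_B - 19q_B.
∂π_B/∂q_B = 81 - 2q_T - 4q_B = 0 gives the reaction function q_B = (81 - 2q_T)/4.
The leader anticipates this reaction. Substituting into P = 100 - 2Q gives P = 119/2 - q_T, so π_T = (119/2 - q_T)q_T - 17q_T.
Maximising: ∂π_T/∂q_T = 85/2 - 2q_T = 0, giving q_T = 85/4.
Then q_B = (81 - 2·(85/4))/4 = 77/8.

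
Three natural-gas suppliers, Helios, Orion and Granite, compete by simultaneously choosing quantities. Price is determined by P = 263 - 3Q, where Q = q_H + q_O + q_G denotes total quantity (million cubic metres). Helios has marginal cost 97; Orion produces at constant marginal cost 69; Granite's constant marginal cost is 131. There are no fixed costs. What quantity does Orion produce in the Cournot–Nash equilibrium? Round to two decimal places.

23.67

Helios's profit: π_H = (263 - 3Q)q_H - (97q_H). Setting ∂π_H/∂q_H = 0: 166 - 6q_H - 3(q_O + q_G) = 0.
Orion's first-order condition: 194 - 6q_O - 3(q_H + q_G) = 0.
Granite's profit: π_G = (263 - 3Q)q_G - (131q_G). Setting ∂π_G/∂q_G = 0: 132 - 6q_G - 3(q_H + q_O) = 0.
Adding the 3 first-order conditions: 492 − 12Q = 0, so Q = 41.
Back-substituting: q_H = (166 − 123)/3 = 43/3, q_O = (194 − 123)/3 = 71/3, q_G = (132 − 123)/3 = 3.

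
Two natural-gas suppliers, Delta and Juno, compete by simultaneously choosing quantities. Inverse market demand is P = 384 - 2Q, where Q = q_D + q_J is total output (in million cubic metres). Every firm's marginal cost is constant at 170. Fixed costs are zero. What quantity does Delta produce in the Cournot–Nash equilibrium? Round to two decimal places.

A representative firm's profit is π_i = q_i(384 - 2Q) - 170q_i.
First-order condition (treating rivals' output as given): 214 - 4q_i - 2q_j = 0.
By symmetry each firm produces the same amount; substituting q_j = q_i yields q_i = 214/6 = 107/3.

35.67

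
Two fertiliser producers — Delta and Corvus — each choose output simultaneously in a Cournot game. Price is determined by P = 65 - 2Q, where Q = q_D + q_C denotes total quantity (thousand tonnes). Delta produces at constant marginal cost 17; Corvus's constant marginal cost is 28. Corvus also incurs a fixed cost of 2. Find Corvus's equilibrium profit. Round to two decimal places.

Delta's profit: π_D = (65 - 2Q)q_D - (17q_D). Setting ∂π_D/∂q_D = 0: 48 - 4q_D - 2(q_C) = 0.
Corvus's profit: π_C = (65 - 2Q)q_C - (28q_C). Setting ∂π_C/∂q_C = 0: 37 - 4q_C - 2(q_D) = 0.
Rearranging gives the reaction functions q_D = (48 - 2q_C)/4 and q_C = (37 - 2q_D)/4.
Solving the pair: q_D = 59/6, q_C = 13/3.
Price P = 65 - 2·(85/6) = 110/3.
Corvus's profit: (110/3 - 28)·(13/3) - 2 = 320/9.

35.56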